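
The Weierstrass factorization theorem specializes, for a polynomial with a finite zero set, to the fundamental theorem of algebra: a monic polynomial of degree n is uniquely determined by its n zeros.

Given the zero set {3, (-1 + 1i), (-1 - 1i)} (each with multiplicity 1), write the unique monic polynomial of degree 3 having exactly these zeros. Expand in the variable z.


The polynomial is p(z) = ∏_{α ∈ S} (z − α), where S = {3, (-1 + 1i), (-1 - 1i)}.
Expanding the product yields: p(z) = z^3 -z^2 -4·z -6.
Note conjugate pairs combine to real quadratics: (z − (-1+1i))(z − (-1−1i)) = z² + 2z + 2.
The resulting polynomial has degree 3 and real coefficients as required.

p(z) = z^3 -z^2 -4·z -6.


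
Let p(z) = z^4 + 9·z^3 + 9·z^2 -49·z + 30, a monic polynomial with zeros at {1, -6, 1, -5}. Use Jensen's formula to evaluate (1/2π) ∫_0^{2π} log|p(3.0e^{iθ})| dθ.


Zeros: -6, -5, 1, 1; r = 3.0.
Inside |z| < r: 1, 1. Outside (|z| ≥ r): -6, -5.
p(0) = 30, so log|p(0)| = log(30) = 3.4012.
Apply Jensen: I(r) = log|p(0)| + Σ_k log(r/|z_k|), summed over zeros inside |z| < r.
  log(r/|z_k|) for z_k = 1: log(3.0/1) = 1.0986
  log(r/|z_k|) for z_k = 1: log(3.0/1) = 1.0986
  Outside zeros (-6, -5) contribute nothing to the Jensen sum.
Sum over inside zeros: 2.1972.
I(r) = log|p(0)| + (inside sum) = 3.4012 + 2.1972 = 5.5984.
Note: since some zeros are outside |z| ≤ r, the simplified n·log(r) form does NOT apply — only the inside zeros contribute.

I(r) ≈ 5.5984.


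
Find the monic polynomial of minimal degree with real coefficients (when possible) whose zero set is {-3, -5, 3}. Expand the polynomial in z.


The polynomial is p(z) = ∏_{α ∈ S} (z − α), where S = {-3, -5, 3}.
Expanding the product yields: p(z) = z^3 + 5·z^2 -9·z -45.
The resulting polynomial has degree 3 and real coefficients as required.

p(z) = z^3 + 5·z^2 -9·z -45.


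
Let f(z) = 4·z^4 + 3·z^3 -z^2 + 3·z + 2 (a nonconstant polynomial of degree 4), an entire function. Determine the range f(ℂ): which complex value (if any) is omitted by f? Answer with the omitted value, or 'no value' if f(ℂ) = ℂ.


Little Picard bounds the complement of f(ℂ) to at most one point.
For every w ∈ ℂ, the equation p(z) − w = 0 is a nonconstant polynomial in z and hence has at least one root by the fundamental theorem of algebra. So p is surjective onto ℂ, omitting no value.

Omitted value: no value.


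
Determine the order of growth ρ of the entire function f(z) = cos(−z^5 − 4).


Write cos(w) = (e^{iw} ± e^{−iw})/(2 or 2i), so |cos(w)| ≤ e^{|w|}. With w = −z^5 − 4, |w| ≤ 1r^5 + 4 on |z|=r, giving M(r) ≤ e^{1r^5 + 4} and ρ ≤ 5. For the lower bound, choose z on |z|=r with -1z^5 purely imaginary of modulus 1r^5; then |cos(−z^5 − 4)| grows like e^{1r^5}/2, so ρ ≥ 5. Hence ρ = 5.
Therefore ρ = 5.

Order ρ = 5.


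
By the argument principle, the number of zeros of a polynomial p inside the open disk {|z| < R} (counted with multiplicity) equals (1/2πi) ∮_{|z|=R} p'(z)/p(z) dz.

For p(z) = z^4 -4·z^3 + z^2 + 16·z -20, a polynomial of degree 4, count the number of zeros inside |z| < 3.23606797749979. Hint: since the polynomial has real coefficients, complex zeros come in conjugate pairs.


The zeros of p are: 2, (2 + 1i), (2 - 1i), -2.
Their magnitudes are: 2, 2.236, 2.236, 2.
Zeros with |z| < R = 3.23606797749979: 2, (2 + 1i), (2 - 1i), -2.
Count = 4.
By the argument principle, (1/2πi) ∮_{|z|=R} p'(z)/p(z) dz equals exactly this count.

Number of zeros inside |z| < 3.23606797749979: 4.


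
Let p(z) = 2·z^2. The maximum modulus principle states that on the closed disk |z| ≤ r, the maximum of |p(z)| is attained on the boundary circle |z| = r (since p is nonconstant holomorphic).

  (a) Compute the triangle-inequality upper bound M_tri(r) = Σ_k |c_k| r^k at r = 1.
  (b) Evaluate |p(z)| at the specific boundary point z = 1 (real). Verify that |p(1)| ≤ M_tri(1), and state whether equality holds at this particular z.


Coefficients: c_0 = 0, c_1 = 0, c_2 = 2. Radius r = 1.
Part (a). Triangle bound: M_tri(r) = Σ_k |c_k| r^k
  = |0|·1^0 + |0|·1^1 + |2|·1^2
  = 0 + 0 + 2 = 2.
This bounds M(r) := max_{|z|=r} |p(z)| from above; equality holds iff all terms c_k z^k can be made to align in phase at a single z on |z|=r.
Part (b). At z = 1 (real, on the circle |z| = r):
  p(1) = (0)·1^0 + (0)·1^1 + (2)·1^2 = 2.
  |p(1)| = 2.
Since all nonzero coefficients share the same sign, |p(1)| = 2 = M_tri(1); the triangle bound is attained at z = 1, so in fact M(r) = 2.

M_tri(1) = 2; |p(1)| = 2; equality at z=1: yes.


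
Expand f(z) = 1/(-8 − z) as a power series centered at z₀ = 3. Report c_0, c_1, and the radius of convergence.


Let w = z − z₀, so z = z₀ + w.
Then -8 − z = -8 − (z₀ + w) = (-8 − z₀) − w = -11 − w.
f(z) = 1/(-11 − w) = (1/(-11)) · 1/(1 − w/(-11)) = Σ_{n≥0} w^n / (-11)^(n+1).
So c_n = 1/(-11)^(n+1):
  c_0 = 1/(-11)^1 = -1/11.
  c_1 = 1/(-11)^2 = 1/121.
The series is valid for |w/d| < 1, i.e. |z − z₀| < |d|.
Radius of convergence: R = |-8 − z₀| = |-11| = 11 (distance from z₀ to the singularity z = -8).

c_0 = -1/11, c_1 = 1/121; R = 11.


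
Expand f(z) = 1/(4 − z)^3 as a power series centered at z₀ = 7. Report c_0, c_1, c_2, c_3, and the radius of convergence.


Let w = z − z₀, so z = z₀ + w.
Then 4 − z = 4 − (z₀ + w) = (4 − z₀) − w = -3 − w.
f(z) = 1/(-3 − w)^3 = (1/(-3)^3) · (1 − w/(-3))^{−3}.
By the binomial series (1−u)^{−3} = Σ_{n≥0} C(n+2, 2) u^n for |u|<1, with u = w/(-3):
  c_n = C(n+2, 2) / (-3)^(n+3).
  c_0 = 1/(-3)^3 = -1/27.
  c_1 = 3/(-3)^4 = 1/27.
  c_2 = 6/(-3)^5 = -2/81.
  c_3 = 10/(-3)^6 = 10/729.
The series is valid for |w/d| < 1, i.e. |z − z₀| < |d|.
Radius of convergence: R = |4 − z₀| = |-3| = 3 (distance from z₀ to the singularity z = 4).

c_0 = -1/27, c_1 = 1/27, c_2 = -2/81, c_3 = 10/729; R = 3.


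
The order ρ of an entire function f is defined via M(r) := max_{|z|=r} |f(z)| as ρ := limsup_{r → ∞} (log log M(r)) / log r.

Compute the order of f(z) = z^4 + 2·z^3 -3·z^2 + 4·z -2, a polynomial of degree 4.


|f(z)| ≤ Σ|c_k|·r^k = O(r^4) as r → ∞. Polynomial growth is O(e^{r^ε}) for every ε > 0 (since r^4/e^{r^ε} → 0), so ρ ≤ ε for all ε > 0, i.e. ρ = 0. Every nonconstant polynomial has order 0.
Therefore ρ = 0.

Order ρ = 0.


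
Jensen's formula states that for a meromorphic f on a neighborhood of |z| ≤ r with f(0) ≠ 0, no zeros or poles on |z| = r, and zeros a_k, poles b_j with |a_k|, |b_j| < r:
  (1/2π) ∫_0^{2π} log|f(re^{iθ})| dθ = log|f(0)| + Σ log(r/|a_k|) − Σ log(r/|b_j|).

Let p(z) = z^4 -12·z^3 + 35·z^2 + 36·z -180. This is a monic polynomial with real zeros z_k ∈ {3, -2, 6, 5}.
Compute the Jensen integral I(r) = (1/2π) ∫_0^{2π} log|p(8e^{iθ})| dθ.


Zeros: -2, 3, 5, 6; r = 8.
Inside |z| < r: -2, 3, 5, 6. Outside (|z| ≥ r): ∅.
p(0) = -180, so log|p(0)| = log(180) = 5.1930.
Apply Jensen: I(r) = log|p(0)| + Σ_k log(r/|z_k|), summed over zeros inside |z| < r.
  log(r/|z_k|) for z_k = 3: log(8/3) = 0.9808
  log(r/|z_k|) for z_k = -2: log(8/2) = 1.3863
  log(r/|z_k|) for z_k = 6: log(8/6) = 0.2877
  log(r/|z_k|) for z_k = 5: log(8/5) = 0.4700
Sum over inside zeros: 3.1248.
I(r) = log|p(0)| + (inside sum) = 5.1930 + 3.1248 = 8.3178.
Closed form (all zeros inside, monic): I(r) = n·log(r) = 4·log(8) = 8.3178. ✓

I(r) ≈ 8.3178.


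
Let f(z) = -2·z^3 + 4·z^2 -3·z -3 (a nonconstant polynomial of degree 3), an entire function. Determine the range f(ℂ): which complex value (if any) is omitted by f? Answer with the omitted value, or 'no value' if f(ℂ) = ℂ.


Little Picard bounds the complement of f(ℂ) to at most one point.
For every w ∈ ℂ, the equation p(z) − w = 0 is a nonconstant polynomial in z and hence has at least one root by the fundamental theorem of algebra. So p is surjective onto ℂ, omitting no value.

Omitted value: no value.


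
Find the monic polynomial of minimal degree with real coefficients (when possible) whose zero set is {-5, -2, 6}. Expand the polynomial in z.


The polynomial is p(z) = ∏_{α ∈ S} (z − α), where S = {-5, -2, 6}.
Expanding the product yields: p(z) = z^3 + z^2 -32·z -60.
The resulting polynomial has degree 3 and real coefficients as required.

p(z) = z^3 + z^2 -32·z -60.


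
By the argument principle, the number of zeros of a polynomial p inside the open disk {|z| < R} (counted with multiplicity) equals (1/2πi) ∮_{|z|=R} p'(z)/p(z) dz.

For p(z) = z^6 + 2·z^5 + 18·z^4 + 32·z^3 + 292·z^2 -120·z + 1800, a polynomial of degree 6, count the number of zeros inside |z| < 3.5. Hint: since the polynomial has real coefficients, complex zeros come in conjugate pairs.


The zeros of p are: (1 + 3i), (1 - 3i), (-3 + 3i), (-3 - 3i), (1 + 3i), (1 - 3i).
Their magnitudes are: 3.162, 3.162, 4.243, 4.243, 3.162, 3.162.
Zeros with |z| < R = 3.5: (1 + 3i), (1 - 3i), (1 + 3i), (1 - 3i).
Count = 4.
By the argument principle, (1/2πi) ∮_{|z|=R} p'(z)/p(z) dz equals exactly this count.

Number of zeros inside |z| < 3.5: 4.


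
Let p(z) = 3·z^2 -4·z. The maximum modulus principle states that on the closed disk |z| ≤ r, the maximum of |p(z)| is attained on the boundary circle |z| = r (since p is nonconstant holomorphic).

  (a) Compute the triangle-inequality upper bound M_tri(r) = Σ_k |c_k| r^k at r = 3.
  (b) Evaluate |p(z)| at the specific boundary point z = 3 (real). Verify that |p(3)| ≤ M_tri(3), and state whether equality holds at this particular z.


Coefficients: c_0 = 0, c_1 = -4, c_2 = 3. Radius r = 3.
Part (a). Triangle bound: M_tri(r) = Σ_k |c_k| r^k
  = |0|·3^0 + |-4|·3^1 + |3|·3^2
  = 0 + 12 + 27 = 39.
This bounds M(r) := max_{|z|=r} |p(z)| from above; equality holds iff all terms c_k z^k can be made to align in phase at a single z on |z|=r.
Part (b). At z = 3 (real, on the circle |z| = r):
  p(3) = (0)·3^0 + (-4)·3^1 + (3)·3^2 = 15.
  |p(3)| = 15.
Check: |p(3)| = 15 ≤ 39 = M_tri(3). ✓ Equality does not hold at z = 3 (the coefficients have mixed signs, so the terms do not all align in phase there).

M_tri(3) = 39; |p(3)| = 15; equality at z=3: no.


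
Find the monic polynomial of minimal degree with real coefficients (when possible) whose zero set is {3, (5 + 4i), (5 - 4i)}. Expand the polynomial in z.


The polynomial is p(z) = ∏_{α ∈ S} (z − α), where S = {3, (5 + 4i), (5 - 4i)}.
Expanding the product yields: p(z) = z^3 -13·z^2 + 71·z -123.
Note conjugate pairs combine to real quadratics: (z − (5+4i))(z − (5−4i)) = z² − 10z + 41.
The resulting polynomial has degree 3 and real coefficients as required.

p(z) = z^3 -13·z^2 + 71·z -123.


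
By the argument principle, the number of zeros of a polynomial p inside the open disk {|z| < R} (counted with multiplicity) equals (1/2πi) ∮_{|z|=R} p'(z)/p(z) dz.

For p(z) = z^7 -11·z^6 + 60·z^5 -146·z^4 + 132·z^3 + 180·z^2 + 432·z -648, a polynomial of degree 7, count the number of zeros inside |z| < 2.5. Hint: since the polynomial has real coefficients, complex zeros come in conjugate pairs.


The zeros of p are: 1, (3 + 3i), (3 - 3i), (-1 + 1i), (-1 - 1i), (3 + 3i), (3 - 3i).
Their magnitudes are: 1, 4.243, 4.243, 1.414, 1.414, 4.243, 4.243.
Zeros with |z| < R = 2.5: 1, (-1 + 1i), (-1 - 1i).
Count = 3.
By the argument principle, (1/2πi) ∮_{|z|=R} p'(z)/p(z) dz equals exactly this count.

Number of zeros inside |z| < 2.5: 3.


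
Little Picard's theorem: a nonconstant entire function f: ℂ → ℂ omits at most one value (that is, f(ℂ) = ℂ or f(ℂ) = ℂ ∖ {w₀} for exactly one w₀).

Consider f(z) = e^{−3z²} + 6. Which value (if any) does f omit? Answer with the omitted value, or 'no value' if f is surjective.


Little Picard bounds the complement of f(ℂ) to at most one point.
The exponent g(z) = −3z² is a nonconstant polynomial, hence surjective onto ℂ. So e^{g(z)} takes every value in {e^w : w ∈ ℂ} = ℂ ∖ {0}. Adding 6 shifts the range to ℂ ∖ {6}. f omits exactly 6.

Omitted value: 6.


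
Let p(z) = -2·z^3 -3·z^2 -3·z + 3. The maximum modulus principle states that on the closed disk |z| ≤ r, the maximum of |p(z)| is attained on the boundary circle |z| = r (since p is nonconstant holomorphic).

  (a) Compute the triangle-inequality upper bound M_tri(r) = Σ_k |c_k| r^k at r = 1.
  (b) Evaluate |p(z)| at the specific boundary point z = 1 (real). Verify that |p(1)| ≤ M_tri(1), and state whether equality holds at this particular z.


Coefficients: c_0 = 3, c_1 = -3, c_2 = -3, c_3 = -2. Radius r = 1.
Part (a). Triangle bound: M_tri(r) = Σ_k |c_k| r^k
  = |3|·1^0 + |-3|·1^1 + |-3|·1^2 + |-2|·1^3
  = 3 + 3 + 3 + 2 = 11.
This bounds M(r) := max_{|z|=r} |p(z)| from above; equality holds iff all terms c_k z^k can be made to align in phase at a single z on |z|=r.
Part (b). At z = 1 (real, on the circle |z| = r):
  p(1) = (3)·1^0 + (-3)·1^1 + (-3)·1^2 + (-2)·1^3 = -5.
  |p(1)| = 5.
Check: |p(1)| = 5 ≤ 11 = M_tri(1). ✓ Equality does not hold at z = 1 (the coefficients have mixed signs, so the terms do not all align in phase there).

M_tri(1) = 11; |p(1)| = 5; equality at z=1: no.


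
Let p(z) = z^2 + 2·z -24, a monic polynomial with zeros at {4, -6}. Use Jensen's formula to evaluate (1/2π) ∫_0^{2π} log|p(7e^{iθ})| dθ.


Zeros: -6, 4; r = 7.
Inside |z| < r: -6, 4. Outside (|z| ≥ r): ∅.
p(0) = -24, so log|p(0)| = log(24) = 3.1781.
Apply Jensen: I(r) = log|p(0)| + Σ_k log(r/|z_k|), summed over zeros inside |z| < r.
  log(r/|z_k|) for z_k = 4: log(7/4) = 0.5596
  log(r/|z_k|) for z_k = -6: log(7/6) = 0.1542
Sum over inside zeros: 0.7138.
I(r) = log|p(0)| + (inside sum) = 3.1781 + 0.7138 = 3.8918.
Closed form (all zeros inside, monic): I(r) = n·log(r) = 2·log(7) = 3.8918. ✓

I(r) ≈ 3.8918.


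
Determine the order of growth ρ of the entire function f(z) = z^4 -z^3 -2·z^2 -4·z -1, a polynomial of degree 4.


|f(z)| ≤ Σ|c_k|·r^k = O(r^4) as r → ∞. Polynomial growth is O(e^{r^ε}) for every ε > 0 (since r^4/e^{r^ε} → 0), so ρ ≤ ε for all ε > 0, i.e. ρ = 0. Every nonconstant polynomial has order 0.
Therefore ρ = 0.

Order ρ = 0.


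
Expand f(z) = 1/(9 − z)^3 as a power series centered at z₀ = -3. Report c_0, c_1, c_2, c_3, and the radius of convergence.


Let w = z − z₀, so z = z₀ + w.
Then 9 − z = 9 − (z₀ + w) = (9 − z₀) − w = 12 − w.
f(z) = 1/(12 − w)^3 = (1/(12)^3) · (1 − w/(12))^{−3}.
By the binomial series (1−u)^{−3} = Σ_{n≥0} C(n+2, 2) u^n for |u|<1, with u = w/(12):
  c_n = C(n+2, 2) / (12)^(n+3).
  c_0 = 1/(12)^3 = 1/1728.
  c_1 = 3/(12)^4 = 1/6912.
  c_2 = 6/(12)^5 = 1/41472.
  c_3 = 10/(12)^6 = 5/1492992.
The series is valid for |w/d| < 1, i.e. |z − z₀| < |d|.
Radius of convergence: R = |9 − z₀| = |12| = 12 (distance from z₀ to the singularity z = 9).

c_0 = 1/1728, c_1 = 1/6912, c_2 = 1/41472, c_3 = 5/1492992; R = 12.


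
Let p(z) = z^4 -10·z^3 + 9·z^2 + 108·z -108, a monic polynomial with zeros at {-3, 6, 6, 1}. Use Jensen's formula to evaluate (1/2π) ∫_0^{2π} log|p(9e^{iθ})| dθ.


Zeros: -3, 1, 6, 6; r = 9.
Inside |z| < r: -3, 1, 6, 6. Outside (|z| ≥ r): ∅.
p(0) = -108, so log|p(0)| = log(108) = 4.6821.
Apply Jensen: I(r) = log|p(0)| + Σ_k log(r/|z_k|), summed over zeros inside |z| < r.
  log(r/|z_k|) for z_k = -3: log(9/3) = 1.0986
  log(r/|z_k|) for z_k = 6: log(9/6) = 0.4055
  log(r/|z_k|) for z_k = 6: log(9/6) = 0.4055
  log(r/|z_k|) for z_k = 1: log(9/1) = 2.1972
Sum over inside zeros: 4.1068.
I(r) = log|p(0)| + (inside sum) = 4.6821 + 4.1068 = 8.7889.
Closed form (all zeros inside, monic): I(r) = n·log(r) = 4·log(9) = 8.7889. ✓

I(r) ≈ 8.7889.


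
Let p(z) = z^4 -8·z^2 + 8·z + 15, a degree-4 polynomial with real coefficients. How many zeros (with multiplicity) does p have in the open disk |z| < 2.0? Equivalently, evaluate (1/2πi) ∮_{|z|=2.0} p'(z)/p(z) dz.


The zeros of p are: (2 + 1i), (2 - 1i), -3, -1.
Their magnitudes are: 2.236, 2.236, 3, 1.
Zeros with |z| < R = 2.0: -1.
Count = 1.
By the argument principle, (1/2πi) ∮_{|z|=R} p'(z)/p(z) dz equals exactly this count.

Number of zeros inside |z| < 2.0: 1.


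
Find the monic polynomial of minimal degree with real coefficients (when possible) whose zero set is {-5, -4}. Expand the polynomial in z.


The polynomial is p(z) = ∏_{α ∈ S} (z − α), where S = {-5, -4}.
Expanding the product yields: p(z) = z^2 + 9·z + 20.
The resulting polynomial has degree 2 and real coefficients as required.

p(z) = z^2 + 9·z + 20.


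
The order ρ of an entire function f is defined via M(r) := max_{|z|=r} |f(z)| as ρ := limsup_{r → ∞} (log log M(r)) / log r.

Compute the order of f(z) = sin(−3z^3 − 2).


Write sin(w) = (e^{iw} ± e^{−iw})/(2 or 2i), so |sin(w)| ≤ e^{|w|}. With w = −3z^3 − 2, |w| ≤ 3r^3 + 2 on |z|=r, giving M(r) ≤ e^{3r^3 + 2} and ρ ≤ 3. For the lower bound, choose z on |z|=r with -3z^3 purely imaginary of modulus 3r^3; then |sin(−3z^3 − 2)| grows like e^{3r^3}/2, so ρ ≥ 3. Hence ρ = 3.
Therefore ρ = 3.

Order ρ = 3.


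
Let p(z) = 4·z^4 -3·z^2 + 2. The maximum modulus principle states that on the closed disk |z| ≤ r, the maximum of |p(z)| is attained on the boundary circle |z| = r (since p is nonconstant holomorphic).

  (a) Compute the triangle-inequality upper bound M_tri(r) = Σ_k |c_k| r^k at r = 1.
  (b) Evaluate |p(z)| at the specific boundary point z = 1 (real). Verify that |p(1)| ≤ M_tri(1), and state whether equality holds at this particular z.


Coefficients: c_0 = 2, c_1 = 0, c_2 = -3, c_3 = 0, c_4 = 4. Radius r = 1.
Part (a). Triangle bound: M_tri(r) = Σ_k |c_k| r^k
  = |2|·1^0 + |0|·1^1 + |-3|·1^2 + |0|·1^3 + |4|·1^4
  = 2 + 0 + 3 + 0 + 4 = 9.
This bounds M(r) := max_{|z|=r} |p(z)| from above; equality holds iff all terms c_k z^k can be made to align in phase at a single z on |z|=r.
Part (b). At z = 1 (real, on the circle |z| = r):
  p(1) = (2)·1^0 + (0)·1^1 + (-3)·1^2 + (0)·1^3 + (4)·1^4 = 3.
  |p(1)| = 3.
Check: |p(1)| = 3 ≤ 9 = M_tri(1). ✓ Equality does not hold at z = 1 (the coefficients have mixed signs, so the terms do not all align in phase there).

M_tri(1) = 9; |p(1)| = 3; equality at z=1: no.


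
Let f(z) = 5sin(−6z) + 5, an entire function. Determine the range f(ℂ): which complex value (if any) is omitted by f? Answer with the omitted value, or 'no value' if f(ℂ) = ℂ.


Little Picard bounds the complement of f(ℂ) to at most one point.
sin is entire and surjective onto ℂ: for every w ∈ ℂ, sin(ζ) = w has a solution ζ ∈ ℂ (e.g., via the complex inverse arcsin). With ζ = −6z this gives z = ζ/(-6). Then 5·sin(−6z) takes every value in 5·ℂ = ℂ, and adding 5 is a bijection of ℂ. So f is surjective and omits no value. (Note: only on the real line is sin bounded by [−1, 1].)

Omitted value: no value.


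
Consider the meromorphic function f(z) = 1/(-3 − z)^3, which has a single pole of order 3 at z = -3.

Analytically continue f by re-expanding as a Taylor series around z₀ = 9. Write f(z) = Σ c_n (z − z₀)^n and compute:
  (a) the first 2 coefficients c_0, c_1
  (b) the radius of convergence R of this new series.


Let w = z − z₀, so z = z₀ + w.
Then -3 − z = -3 − (z₀ + w) = (-3 − z₀) − w = -12 − w.
f(z) = 1/(-12 − w)^3 = (1/(-12)^3) · (1 − w/(-12))^{−3}.
By the binomial series (1−u)^{−3} = Σ_{n≥0} C(n+2, 2) u^n for |u|<1, with u = w/(-12):
  c_n = C(n+2, 2) / (-12)^(n+3).
  c_0 = 1/(-12)^3 = -1/1728.
  c_1 = 3/(-12)^4 = 1/6912.
The series is valid for |w/d| < 1, i.e. |z − z₀| < |d|.
Radius of convergence: R = |-3 − z₀| = |-12| = 12 (distance from z₀ to the singularity z = -3).

c_0 = -1/1728, c_1 = 1/6912; R = 12.


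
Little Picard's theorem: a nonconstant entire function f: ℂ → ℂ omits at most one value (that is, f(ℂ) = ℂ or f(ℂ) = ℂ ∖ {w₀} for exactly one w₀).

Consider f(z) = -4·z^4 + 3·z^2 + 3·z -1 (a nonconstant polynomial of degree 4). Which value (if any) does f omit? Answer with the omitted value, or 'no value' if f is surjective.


Little Picard bounds the complement of f(ℂ) to at most one point.
For every w ∈ ℂ, the equation p(z) − w = 0 is a nonconstant polynomial in z and hence has at least one root by the fundamental theorem of algebra. So p is surjective onto ℂ, omitting no value.

Omitted value: no value.


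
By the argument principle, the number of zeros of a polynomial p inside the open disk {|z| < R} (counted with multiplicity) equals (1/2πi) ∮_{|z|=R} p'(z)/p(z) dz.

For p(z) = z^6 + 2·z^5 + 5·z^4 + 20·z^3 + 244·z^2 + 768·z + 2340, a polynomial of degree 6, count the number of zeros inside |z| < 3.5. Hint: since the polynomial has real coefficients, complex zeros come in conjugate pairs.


The zeros of p are: (-3 + 2i), (-3 - 2i), (3 + 3i), (3 - 3i), (-1 + 3i), (-1 - 3i).
Their magnitudes are: 3.606, 3.606, 4.243, 4.243, 3.162, 3.162.
Zeros with |z| < R = 3.5: (-1 + 3i), (-1 - 3i).
Count = 2.
By the argument principle, (1/2πi) ∮_{|z|=R} p'(z)/p(z) dz equals exactly this count.

Number of zeros inside |z| < 3.5: 2.


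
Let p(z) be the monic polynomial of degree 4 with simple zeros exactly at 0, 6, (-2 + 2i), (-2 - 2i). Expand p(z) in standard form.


The polynomial is p(z) = ∏_{α ∈ S} (z − α), where S = {0, 6, (-2 + 2i), (-2 - 2i)}.
Expanding the product yields: p(z) = z^4 -2·z^3 -16·z^2 -48·z.
Note conjugate pairs combine to real quadratics: (z − (-2+2i))(z − (-2−2i)) = z² + 4z + 8.
The resulting polynomial has degree 4 and real coefficients as required.

p(z) = z^4 -2·z^3 -16·z^2 -48·z.


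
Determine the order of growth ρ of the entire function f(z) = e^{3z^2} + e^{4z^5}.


Each summand is entire of order 2 and 5 respectively (as in the single-exponential case). The order of a sum is at most the max of the orders, so ρ ≤ 5. For the lower bound: on |z|=r choose arg z so that 4z^5 is real positive; then |e^{4z^5}| = e^{4r^5} while |e^{3z^2}| ≤ e^{3r^2} = o(e^{4r^5}). So |f| ≥ e^{4r^5}(1 − o(1)) and ρ ≥ 5. Hence ρ = max(2, 5) = 5.
Therefore ρ = 5.

Order ρ = 5.


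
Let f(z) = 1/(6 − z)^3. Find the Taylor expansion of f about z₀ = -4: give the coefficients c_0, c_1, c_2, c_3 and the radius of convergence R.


Let w = z − z₀, so z = z₀ + w.
Then 6 − z = 6 − (z₀ + w) = (6 − z₀) − w = 10 − w.
f(z) = 1/(10 − w)^3 = (1/(10)^3) · (1 − w/(10))^{−3}.
By the binomial series (1−u)^{−3} = Σ_{n≥0} C(n+2, 2) u^n for |u|<1, with u = w/(10):
  c_n = C(n+2, 2) / (10)^(n+3).
  c_0 = 1/(10)^3 = 1/1000.
  c_1 = 3/(10)^4 = 3/10000.
  c_2 = 6/(10)^5 = 3/50000.
  c_3 = 10/(10)^6 = 1/100000.
The series is valid for |w/d| < 1, i.e. |z − z₀| < |d|.
Radius of convergence: R = |6 − z₀| = |10| = 10 (distance from z₀ to the singularity z = 6).

c_0 = 1/1000, c_1 = 3/10000, c_2 = 3/50000, c_3 = 1/100000; R = 10.


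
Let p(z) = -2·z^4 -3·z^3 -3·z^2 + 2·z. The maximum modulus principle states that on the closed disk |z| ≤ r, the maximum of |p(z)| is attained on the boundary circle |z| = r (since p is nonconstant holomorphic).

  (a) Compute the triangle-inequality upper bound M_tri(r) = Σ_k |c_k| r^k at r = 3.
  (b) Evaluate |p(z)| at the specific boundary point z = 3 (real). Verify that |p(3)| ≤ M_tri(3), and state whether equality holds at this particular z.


Coefficients: c_0 = 0, c_1 = 2, c_2 = -3, c_3 = -3, c_4 = -2. Radius r = 3.
Part (a). Triangle bound: M_tri(r) = Σ_k |c_k| r^k
  = |0|·3^0 + |2|·3^1 + |-3|·3^2 + |-3|·3^3 + |-2|·3^4
  = 0 + 6 + 27 + 81 + 162 = 276.
This bounds M(r) := max_{|z|=r} |p(z)| from above; equality holds iff all terms c_k z^k can be made to align in phase at a single z on |z|=r.
Part (b). At z = 3 (real, on the circle |z| = r):
  p(3) = (0)·3^0 + (2)·3^1 + (-3)·3^2 + (-3)·3^3 + (-2)·3^4 = -264.
  |p(3)| = 264.
Check: |p(3)| = 264 ≤ 276 = M_tri(3). ✓ Equality does not hold at z = 3 (the coefficients have mixed signs, so the terms do not all align in phase there).

M_tri(3) = 276; |p(3)| = 264; equality at z=3: no.


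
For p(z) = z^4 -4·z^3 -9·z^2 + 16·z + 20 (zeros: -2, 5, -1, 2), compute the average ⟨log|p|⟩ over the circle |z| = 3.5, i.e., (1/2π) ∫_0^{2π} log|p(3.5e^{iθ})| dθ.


Zeros: -2, -1, 2, 5; r = 3.5.
Inside |z| < r: -2, -1, 2. Outside (|z| ≥ r): 5.
p(0) = 20, so log|p(0)| = log(20) = 2.9957.
Apply Jensen: I(r) = log|p(0)| + Σ_k log(r/|z_k|), summed over zeros inside |z| < r.
  log(r/|z_k|) for z_k = -2: log(3.5/2) = 0.5596
  log(r/|z_k|) for z_k = -1: log(3.5/1) = 1.2528
  log(r/|z_k|) for z_k = 2: log(3.5/2) = 0.5596
  Outside zeros (5) contribute nothing to the Jensen sum.
Sum over inside zeros: 2.3720.
I(r) = log|p(0)| + (inside sum) = 2.9957 + 2.3720 = 5.3677.
Note: since some zeros are outside |z| ≤ r, the simplified n·log(r) form does NOT apply — only the inside zeros contribute.

I(r) ≈ 5.3677.


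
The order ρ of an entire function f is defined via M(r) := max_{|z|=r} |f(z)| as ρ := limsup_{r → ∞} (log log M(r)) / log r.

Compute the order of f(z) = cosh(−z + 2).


cosh(w) is a linear combination of e^{iw} and e^{−iw} (or e^w, e^{−w} in the hyperbolic case), so |cosh(w)| ≤ e^{|w|}. With w = −z + 2, |w| ≤ 1|z| + 2 = 1r + 2 on |z| = r, giving M(r) ≤ e^{1r + 2}, so ρ ≤ 1. On a suitable ray (z = it for sin/cos; z = t for sinh/cosh, t real → ∞), |cosh(−z + 2)| grows like e^{1|t|}/2, so ρ ≥ 1. Hence ρ = 1.
Therefore ρ = 1.

Order ρ = 1.


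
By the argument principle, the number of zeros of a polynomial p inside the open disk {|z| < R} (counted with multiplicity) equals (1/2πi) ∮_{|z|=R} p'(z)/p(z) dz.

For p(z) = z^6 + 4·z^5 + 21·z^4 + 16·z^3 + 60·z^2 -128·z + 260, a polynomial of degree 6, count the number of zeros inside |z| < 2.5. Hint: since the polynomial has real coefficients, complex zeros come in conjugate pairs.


The zeros of p are: (-1 + 3i), (-1 - 3i), (-2 + 3i), (-2 - 3i), (1 + 1i), (1 - 1i).
Their magnitudes are: 3.162, 3.162, 3.606, 3.606, 1.414, 1.414.
Zeros with |z| < R = 2.5: (1 + 1i), (1 - 1i).
Count = 2.
By the argument principle, (1/2πi) ∮_{|z|=R} p'(z)/p(z) dz equals exactly this count.

Number of zeros inside |z| < 2.5: 2.


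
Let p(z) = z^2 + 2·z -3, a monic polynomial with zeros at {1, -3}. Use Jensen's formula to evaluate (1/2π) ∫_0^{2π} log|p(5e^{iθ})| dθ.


Zeros: -3, 1; r = 5.
Inside |z| < r: -3, 1. Outside (|z| ≥ r): ∅.
p(0) = -3, so log|p(0)| = log(3) = 1.0986.
Apply Jensen: I(r) = log|p(0)| + Σ_k log(r/|z_k|), summed over zeros inside |z| < r.
  log(r/|z_k|) for z_k = 1: log(5/1) = 1.6094
  log(r/|z_k|) for z_k = -3: log(5/3) = 0.5108
Sum over inside zeros: 2.1203.
I(r) = log|p(0)| + (inside sum) = 1.0986 + 2.1203 = 3.2189.
Closed form (all zeros inside, monic): I(r) = n·log(r) = 2·log(5) = 3.2189. ✓

I(r) ≈ 3.2189.


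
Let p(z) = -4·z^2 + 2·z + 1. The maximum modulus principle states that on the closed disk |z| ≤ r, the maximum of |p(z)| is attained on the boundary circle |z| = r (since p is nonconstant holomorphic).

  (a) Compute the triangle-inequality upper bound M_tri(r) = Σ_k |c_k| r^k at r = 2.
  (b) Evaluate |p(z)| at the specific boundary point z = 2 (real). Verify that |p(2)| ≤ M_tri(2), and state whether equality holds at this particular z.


Coefficients: c_0 = 1, c_1 = 2, c_2 = -4. Radius r = 2.
Part (a). Triangle bound: M_tri(r) = Σ_k |c_k| r^k
  = |1|·2^0 + |2|·2^1 + |-4|·2^2
  = 1 + 4 + 16 = 21.
This bounds M(r) := max_{|z|=r} |p(z)| from above; equality holds iff all terms c_k z^k can be made to align in phase at a single z on |z|=r.
Part (b). At z = 2 (real, on the circle |z| = r):
  p(2) = (1)·2^0 + (2)·2^1 + (-4)·2^2 = -11.
  |p(2)| = 11.
Check: |p(2)| = 11 ≤ 21 = M_tri(2). ✓ Equality does not hold at z = 2 (the coefficients have mixed signs, so the terms do not all align in phase there).

M_tri(2) = 21; |p(2)| = 11; equality at z=2: no.


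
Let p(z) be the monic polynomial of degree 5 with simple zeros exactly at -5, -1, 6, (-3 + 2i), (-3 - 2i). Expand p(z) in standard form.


The polynomial is p(z) = ∏_{α ∈ S} (z − α), where S = {-5, -1, 6, (-3 + 2i), (-3 - 2i)}.
Expanding the product yields: p(z) = z^5 + 6·z^4 -18·z^3 -216·z^2 -583·z -390.
Note conjugate pairs combine to real quadratics: (z − (-3+2i))(z − (-3−2i)) = z² + 6z + 13.
The resulting polynomial has degree 5 and real coefficients as required.

p(z) = z^5 + 6·z^4 -18·z^3 -216·z^2 -583·z -390.


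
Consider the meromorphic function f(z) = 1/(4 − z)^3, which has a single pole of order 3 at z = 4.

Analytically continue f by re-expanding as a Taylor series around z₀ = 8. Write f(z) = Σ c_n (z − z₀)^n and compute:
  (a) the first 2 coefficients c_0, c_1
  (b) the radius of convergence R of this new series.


Let w = z − z₀, so z = z₀ + w.
Then 4 − z = 4 − (z₀ + w) = (4 − z₀) − w = -4 − w.
f(z) = 1/(-4 − w)^3 = (1/(-4)^3) · (1 − w/(-4))^{−3}.
By the binomial series (1−u)^{−3} = Σ_{n≥0} C(n+2, 2) u^n for |u|<1, with u = w/(-4):
  c_n = C(n+2, 2) / (-4)^(n+3).
  c_0 = 1/(-4)^3 = -1/64.
  c_1 = 3/(-4)^4 = 3/256.
The series is valid for |w/d| < 1, i.e. |z − z₀| < |d|.
Radius of convergence: R = |4 − z₀| = |-4| = 4 (distance from z₀ to the singularity z = 4).

c_0 = -1/64, c_1 = 3/256; R = 4.


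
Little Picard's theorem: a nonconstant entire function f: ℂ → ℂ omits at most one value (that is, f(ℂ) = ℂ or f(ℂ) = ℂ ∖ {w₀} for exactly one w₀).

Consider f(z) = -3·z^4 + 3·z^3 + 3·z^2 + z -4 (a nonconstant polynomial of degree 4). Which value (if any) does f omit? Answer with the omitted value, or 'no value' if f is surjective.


Little Picard bounds the complement of f(ℂ) to at most one point.
For every w ∈ ℂ, the equation p(z) − w = 0 is a nonconstant polynomial in z and hence has at least one root by the fundamental theorem of algebra. So p is surjective onto ℂ, omitting no value.

Omitted value: no value.


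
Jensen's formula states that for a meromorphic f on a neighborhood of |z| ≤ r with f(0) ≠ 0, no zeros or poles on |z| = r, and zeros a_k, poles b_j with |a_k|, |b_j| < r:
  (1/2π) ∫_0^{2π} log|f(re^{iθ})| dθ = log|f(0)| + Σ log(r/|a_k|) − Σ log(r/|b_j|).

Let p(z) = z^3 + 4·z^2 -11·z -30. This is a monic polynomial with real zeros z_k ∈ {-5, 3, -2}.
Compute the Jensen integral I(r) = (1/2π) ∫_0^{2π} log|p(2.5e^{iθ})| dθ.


Zeros: -5, -2, 3; r = 2.5.
Inside |z| < r: -2. Outside (|z| ≥ r): -5, 3.
p(0) = -30, so log|p(0)| = log(30) = 3.4012.
Apply Jensen: I(r) = log|p(0)| + Σ_k log(r/|z_k|), summed over zeros inside |z| < r.
  log(r/|z_k|) for z_k = -2: log(2.5/2) = 0.2231
  Outside zeros (-5, 3) contribute nothing to the Jensen sum.
Sum over inside zeros: 0.2231.
I(r) = log|p(0)| + (inside sum) = 3.4012 + 0.2231 = 3.6243.
Note: since some zeros are outside |z| ≤ r, the simplified n·log(r) form does NOT apply — only the inside zeros contribute.

I(r) ≈ 3.6243.


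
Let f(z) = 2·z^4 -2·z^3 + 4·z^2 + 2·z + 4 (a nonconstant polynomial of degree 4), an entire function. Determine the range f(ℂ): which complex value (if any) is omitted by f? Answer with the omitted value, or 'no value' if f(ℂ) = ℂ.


Little Picard bounds the complement of f(ℂ) to at most one point.
For every w ∈ ℂ, the equation p(z) − w = 0 is a nonconstant polynomial in z and hence has at least one root by the fundamental theorem of algebra. So p is surjective onto ℂ, omitting no value.

Omitted value: no value.


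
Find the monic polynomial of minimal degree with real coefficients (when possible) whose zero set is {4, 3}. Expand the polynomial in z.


The polynomial is p(z) = ∏_{α ∈ S} (z − α), where S = {4, 3}.
Expanding the product yields: p(z) = z^2 -7·z + 12.
The resulting polynomial has degree 2 and real coefficients as required.

p(z) = z^2 -7·z + 12.


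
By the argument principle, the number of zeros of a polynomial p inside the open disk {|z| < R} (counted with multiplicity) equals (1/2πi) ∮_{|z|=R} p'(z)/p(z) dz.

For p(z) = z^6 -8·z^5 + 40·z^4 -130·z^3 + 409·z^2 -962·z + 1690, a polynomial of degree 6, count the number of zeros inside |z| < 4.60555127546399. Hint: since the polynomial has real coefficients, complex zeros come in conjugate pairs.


The zeros of p are: (-1 + 3i), (-1 - 3i), (2 + 3i), (2 - 3i), (3 + 2i), (3 - 2i).
Their magnitudes are: 3.162, 3.162, 3.606, 3.606, 3.606, 3.606.
Zeros with |z| < R = 4.60555127546399: (-1 + 3i), (-1 - 3i), (2 + 3i), (2 - 3i), (3 + 2i), (3 - 2i).
Count = 6.
By the argument principle, (1/2πi) ∮_{|z|=R} p'(z)/p(z) dz equals exactly this count.

Number of zeros inside |z| < 4.60555127546399: 6.


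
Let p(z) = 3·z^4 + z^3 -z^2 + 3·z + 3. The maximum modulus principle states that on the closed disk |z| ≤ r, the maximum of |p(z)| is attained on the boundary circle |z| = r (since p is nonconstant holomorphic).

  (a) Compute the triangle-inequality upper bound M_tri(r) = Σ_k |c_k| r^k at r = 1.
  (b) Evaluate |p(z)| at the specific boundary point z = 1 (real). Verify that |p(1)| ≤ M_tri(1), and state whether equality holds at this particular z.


Coefficients: c_0 = 3, c_1 = 3, c_2 = -1, c_3 = 1, c_4 = 3. Radius r = 1.
Part (a). Triangle bound: M_tri(r) = Σ_k |c_k| r^k
  = |3|·1^0 + |3|·1^1 + |-1|·1^2 + |1|·1^3 + |3|·1^4
  = 3 + 3 + 1 + 1 + 3 = 11.
This bounds M(r) := max_{|z|=r} |p(z)| from above; equality holds iff all terms c_k z^k can be made to align in phase at a single z on |z|=r.
Part (b). At z = 1 (real, on the circle |z| = r):
  p(1) = (3)·1^0 + (3)·1^1 + (-1)·1^2 + (1)·1^3 + (3)·1^4 = 9.
  |p(1)| = 9.
Check: |p(1)| = 9 ≤ 11 = M_tri(1). ✓ Equality does not hold at z = 1 (the coefficients have mixed signs, so the terms do not all align in phase there).

M_tri(1) = 11; |p(1)| = 9; equality at z=1: no.


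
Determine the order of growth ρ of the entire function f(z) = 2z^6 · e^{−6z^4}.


M(r) = max_{|z|=r} |2|·|z|^6·|e^{−6z^4}| = 2·r^6 · e^{6r^4} (the factors attain their maxima compatibly on |z|=r). Then log M(r) = log 2 + 6·log r + 6r^4, dominated by the last term, so log log M(r) ~ 4·log r. The polynomial factor 2z^6 contributes only a log r term and does not affect the order. ρ = 4.
Therefore ρ = 4.

Order ρ = 4.


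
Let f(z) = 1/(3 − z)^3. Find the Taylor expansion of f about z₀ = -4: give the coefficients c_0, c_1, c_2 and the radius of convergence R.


Let w = z − z₀, so z = z₀ + w.
Then 3 − z = 3 − (z₀ + w) = (3 − z₀) − w = 7 − w.
f(z) = 1/(7 − w)^3 = (1/(7)^3) · (1 − w/(7))^{−3}.
By the binomial series (1−u)^{−3} = Σ_{n≥0} C(n+2, 2) u^n for |u|<1, with u = w/(7):
  c_n = C(n+2, 2) / (7)^(n+3).
  c_0 = 1/(7)^3 = 1/343.
  c_1 = 3/(7)^4 = 3/2401.
  c_2 = 6/(7)^5 = 6/16807.
The series is valid for |w/d| < 1, i.e. |z − z₀| < |d|.
Radius of convergence: R = |3 − z₀| = |7| = 7 (distance from z₀ to the singularity z = 3).

c_0 = 1/343, c_1 = 3/2401, c_2 = 6/16807; R = 7.


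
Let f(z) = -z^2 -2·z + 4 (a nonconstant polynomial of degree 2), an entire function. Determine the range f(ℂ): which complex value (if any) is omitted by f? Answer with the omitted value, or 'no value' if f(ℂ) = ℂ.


Little Picard bounds the complement of f(ℂ) to at most one point.
For every w ∈ ℂ, the equation p(z) − w = 0 is a nonconstant polynomial in z and hence has at least one root by the fundamental theorem of algebra. So p is surjective onto ℂ, omitting no value.

Omitted value: no value.


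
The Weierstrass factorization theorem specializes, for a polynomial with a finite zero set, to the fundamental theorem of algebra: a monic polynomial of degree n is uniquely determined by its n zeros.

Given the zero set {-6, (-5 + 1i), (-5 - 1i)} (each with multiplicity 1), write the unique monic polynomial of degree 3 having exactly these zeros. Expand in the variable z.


The polynomial is p(z) = ∏_{α ∈ S} (z − α), where S = {-6, (-5 + 1i), (-5 - 1i)}.
Expanding the product yields: p(z) = z^3 + 16·z^2 + 86·z + 156.
Note conjugate pairs combine to real quadratics: (z − (-5+1i))(z − (-5−1i)) = z² + 10z + 26.
The resulting polynomial has degree 3 and real coefficients as required.

p(z) = z^3 + 16·z^2 + 86·z + 156.


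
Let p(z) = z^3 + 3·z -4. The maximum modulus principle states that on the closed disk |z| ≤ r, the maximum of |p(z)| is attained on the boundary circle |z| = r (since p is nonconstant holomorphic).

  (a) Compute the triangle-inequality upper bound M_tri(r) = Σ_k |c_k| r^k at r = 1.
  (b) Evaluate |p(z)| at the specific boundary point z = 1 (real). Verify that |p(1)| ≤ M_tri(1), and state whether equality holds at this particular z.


Coefficients: c_0 = -4, c_1 = 3, c_2 = 0, c_3 = 1. Radius r = 1.
Part (a). Triangle bound: M_tri(r) = Σ_k |c_k| r^k
  = |-4|·1^0 + |3|·1^1 + |0|·1^2 + |1|·1^3
  = 4 + 3 + 0 + 1 = 8.
This bounds M(r) := max_{|z|=r} |p(z)| from above; equality holds iff all terms c_k z^k can be made to align in phase at a single z on |z|=r.
Part (b). At z = 1 (real, on the circle |z| = r):
  p(1) = (-4)·1^0 + (3)·1^1 + (0)·1^2 + (1)·1^3 = 0.
  |p(1)| = 0.
Check: |p(1)| = 0 ≤ 8 = M_tri(1). ✓ Equality does not hold at z = 1 (the coefficients have mixed signs, so the terms do not all align in phase there).

M_tri(1) = 8; |p(1)| = 0; equality at z=1: no.


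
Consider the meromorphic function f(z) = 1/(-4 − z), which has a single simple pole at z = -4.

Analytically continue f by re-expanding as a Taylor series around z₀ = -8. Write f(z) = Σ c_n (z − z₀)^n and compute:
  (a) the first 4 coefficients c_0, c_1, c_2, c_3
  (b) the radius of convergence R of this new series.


Let w = z − z₀, so z = z₀ + w.
Then -4 − z = -4 − (z₀ + w) = (-4 − z₀) − w = 4 − w.
f(z) = 1/(4 − w) = (1/(4)) · 1/(1 − w/(4)) = Σ_{n≥0} w^n / (4)^(n+1).
So c_n = 1/(4)^(n+1):
  c_0 = 1/(4)^1 = 1/4.
  c_1 = 1/(4)^2 = 1/16.
  c_2 = 1/(4)^3 = 1/64.
  c_3 = 1/(4)^4 = 1/256.
The series is valid for |w/d| < 1, i.e. |z − z₀| < |d|.
Radius of convergence: R = |-4 − z₀| = |4| = 4 (distance from z₀ to the singularity z = -4).

c_0 = 1/4, c_1 = 1/16, c_2 = 1/64, c_3 = 1/256; R = 4.


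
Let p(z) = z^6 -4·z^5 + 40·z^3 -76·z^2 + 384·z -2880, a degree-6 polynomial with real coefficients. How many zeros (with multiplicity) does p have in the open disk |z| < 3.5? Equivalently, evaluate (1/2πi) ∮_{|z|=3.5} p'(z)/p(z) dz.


The zeros of p are: 4, (-1 + 3i), (-1 - 3i), -4, (3 + 3i), (3 - 3i).
Their magnitudes are: 4, 3.162, 3.162, 4, 4.243, 4.243.
Zeros with |z| < R = 3.5: (-1 + 3i), (-1 - 3i).
Count = 2.
By the argument principle, (1/2πi) ∮_{|z|=R} p'(z)/p(z) dz equals exactly this count.

Number of zeros inside |z| < 3.5: 2.


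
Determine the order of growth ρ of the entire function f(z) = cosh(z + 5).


cosh(w) is a linear combination of e^{iw} and e^{−iw} (or e^w, e^{−w} in the hyperbolic case), so |cosh(w)| ≤ e^{|w|}. With w = z + 5, |w| ≤ 1|z| + 5 = 1r + 5 on |z| = r, giving M(r) ≤ e^{1r + 5}, so ρ ≤ 1. On a suitable ray (z = it for sin/cos; z = t for sinh/cosh, t real → ∞), |cosh(z + 5)| grows like e^{1|t|}/2, so ρ ≥ 1. Hence ρ = 1.
Therefore ρ = 1.

Order ρ = 1.


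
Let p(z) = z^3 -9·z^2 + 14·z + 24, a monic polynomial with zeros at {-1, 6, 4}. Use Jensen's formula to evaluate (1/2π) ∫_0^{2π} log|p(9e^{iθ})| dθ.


Zeros: -1, 4, 6; r = 9.
Inside |z| < r: -1, 4, 6. Outside (|z| ≥ r): ∅.
p(0) = 24, so log|p(0)| = log(24) = 3.1781.
Apply Jensen: I(r) = log|p(0)| + Σ_k log(r/|z_k|), summed over zeros inside |z| < r.
  log(r/|z_k|) for z_k = -1: log(9/1) = 2.1972
  log(r/|z_k|) for z_k = 6: log(9/6) = 0.4055
  log(r/|z_k|) for z_k = 4: log(9/4) = 0.8109
Sum over inside zeros: 3.4136.
I(r) = log|p(0)| + (inside sum) = 3.1781 + 3.4136 = 6.5917.
Closed form (all zeros inside, monic): I(r) = n·log(r) = 3·log(9) = 6.5917. ✓

I(r) ≈ 6.5917.


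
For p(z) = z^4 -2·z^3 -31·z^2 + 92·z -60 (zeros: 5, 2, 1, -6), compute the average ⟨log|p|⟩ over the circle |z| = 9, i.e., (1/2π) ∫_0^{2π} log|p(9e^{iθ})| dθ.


Zeros: -6, 1, 2, 5; r = 9.
Inside |z| < r: -6, 1, 2, 5. Outside (|z| ≥ r): ∅.
p(0) = -60, so log|p(0)| = log(60) = 4.0943.
Apply Jensen: I(r) = log|p(0)| + Σ_k log(r/|z_k|), summed over zeros inside |z| < r.
  log(r/|z_k|) for z_k = 5: log(9/5) = 0.5878
  log(r/|z_k|) for z_k = 2: log(9/2) = 1.5041
  log(r/|z_k|) for z_k = 1: log(9/1) = 2.1972
  log(r/|z_k|) for z_k = -6: log(9/6) = 0.4055
Sum over inside zeros: 4.6946.
I(r) = log|p(0)| + (inside sum) = 4.0943 + 4.6946 = 8.7889.
Closed form (all zeros inside, monic): I(r) = n·log(r) = 4·log(9) = 8.7889. ✓

I(r) ≈ 8.7889.
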